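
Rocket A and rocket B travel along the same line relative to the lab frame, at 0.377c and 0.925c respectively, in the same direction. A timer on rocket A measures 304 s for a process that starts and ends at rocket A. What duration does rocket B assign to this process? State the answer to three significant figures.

563 s

Transform rocket A's velocity into rocket B's frame: (0.377 − 0.925)/(1 − 0.377·0.925) = −0.548/0.651275, so the relative speed is 0.84143c.
γ for this relative speed: γ = 1/√(1 − 0.708004) = 1.8506.
The clock on rocket A records proper time, so rocket B measures Δt = γΔτ = 1.8506 × 304 = 563 s.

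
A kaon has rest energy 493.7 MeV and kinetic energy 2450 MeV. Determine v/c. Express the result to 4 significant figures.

K = (γ−1)mc², so γ = 1 + 2450/493.7 = 5.9625.
Then v/c = √(1 − γ⁻²) = √(1 − 0.0281283) = √0.9718717 = 0.9858.

0.9858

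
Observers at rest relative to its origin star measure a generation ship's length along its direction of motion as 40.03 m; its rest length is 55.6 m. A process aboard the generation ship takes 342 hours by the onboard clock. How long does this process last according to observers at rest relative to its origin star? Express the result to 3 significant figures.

From L = L₀/γ: γ = 55.6/40.03 = 1.38896.
Δt = γΔτ = 1.38896 × 342 = 475 hours.

475 hours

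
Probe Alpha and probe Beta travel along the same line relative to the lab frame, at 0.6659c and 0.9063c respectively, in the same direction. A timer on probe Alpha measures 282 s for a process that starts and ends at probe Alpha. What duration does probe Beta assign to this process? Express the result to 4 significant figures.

Transform probe Alpha's velocity into probe Beta's frame: (0.6659 − 0.9063)/(1 − 0.6659·0.9063) = −0.2404/0.39649483, so the relative speed is 0.60631c.
At |u| = 0.60631c, γ = (1 − 0.367612)^(−1/2) = 1.2575.
The clock on probe Alpha records proper time, so probe Beta measures Δt = γΔτ = 1.2575 × 282 = 354.6 s.

354.6 s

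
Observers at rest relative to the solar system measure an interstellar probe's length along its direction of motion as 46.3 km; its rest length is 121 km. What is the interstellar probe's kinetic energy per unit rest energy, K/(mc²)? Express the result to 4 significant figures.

γ = L₀/L = 121/46.3 = 2.61339.
Since K = (γ−1)mc², K/(mc²) = 2.61339 − 1 = 1.613.

1.613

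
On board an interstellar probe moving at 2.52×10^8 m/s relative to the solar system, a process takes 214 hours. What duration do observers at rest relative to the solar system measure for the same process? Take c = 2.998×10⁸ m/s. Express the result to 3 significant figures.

395 hours

β = v/c = (2.52×10^8 m/s)/(2.998×10⁸ m/s) = 0.84056.
With β = 0.84056, γ = 1/√(1 − 0.84056²) = 1/√0.2934588864 = 1.846.
Time dilation: Δt = γ·Δτ = 1.846 × 214 = 395 hours.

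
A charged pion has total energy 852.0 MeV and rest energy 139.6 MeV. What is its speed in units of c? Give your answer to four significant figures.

γ = E/(mc²) = 852.0/139.6 = 6.1032.
β = √(1 − 1/γ²) = √(1 − 0.0268463) = √0.9731537 = 0.9865.

0.9865c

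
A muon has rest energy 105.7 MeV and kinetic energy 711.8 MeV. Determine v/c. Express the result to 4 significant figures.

0.9916

K = (γ−1)mc², so γ = 1 + 711.8/105.7 = 7.7342.
Then v/c = √(1 − γ⁻²) = √(1 − 0.0167174) = √0.9832826 = 0.9916.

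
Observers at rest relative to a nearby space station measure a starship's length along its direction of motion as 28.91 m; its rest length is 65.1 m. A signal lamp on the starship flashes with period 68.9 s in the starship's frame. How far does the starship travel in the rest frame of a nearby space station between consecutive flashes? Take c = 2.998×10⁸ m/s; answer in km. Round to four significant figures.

4.168×10^7 km

Length contraction gives γ = L₀/L = 65.1/28.91 = 2.25182.
β = √(1 − 1/γ²) = 0.89598. Lab-frame period = γτ = 2.25182×68.9 s = 155.15 s. Distance = βc × γτ = 0.89598 × 2.998×10⁸ m/s × 155.15 s = 4.1676×10^10 m = 4.168×10^7 km.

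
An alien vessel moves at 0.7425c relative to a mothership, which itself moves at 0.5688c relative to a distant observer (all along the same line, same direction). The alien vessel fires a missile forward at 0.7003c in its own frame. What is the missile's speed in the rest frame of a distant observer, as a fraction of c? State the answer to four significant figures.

0.9858c

Compose velocities in two stages. Stage 1 (into S'): u₁ = (0.7003+0.7425)/(1+0.7003×0.7425) = 0.94923.
Stage 2 (into S): u = (0.94923+0.5688)/(1+0.94923×0.5688) = 0.98578, so the speed is 0.9858c.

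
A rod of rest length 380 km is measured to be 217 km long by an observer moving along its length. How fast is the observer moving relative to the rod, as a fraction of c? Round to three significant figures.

Length contraction gives γ = L₀/L = 380/217 = 1.7512.
β = √(1 − 1/γ²) = √0.673917 = 0.821.

0.821c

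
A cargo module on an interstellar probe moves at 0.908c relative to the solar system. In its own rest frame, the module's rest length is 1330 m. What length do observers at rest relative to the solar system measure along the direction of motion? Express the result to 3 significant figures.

557 m

With β = 0.908, γ = 1/√(1 − 0.908²) = 1/√0.175536 = 2.3868.
Length contraction: L = L₀/γ = 1330/2.3868 = 557 m.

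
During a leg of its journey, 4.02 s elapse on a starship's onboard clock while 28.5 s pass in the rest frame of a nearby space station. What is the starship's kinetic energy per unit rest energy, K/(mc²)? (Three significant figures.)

6.09

γ = Δt/Δτ = 28.5/4.02 = 7.08955.
K/(mc²) = γ − 1 = 7.08955 − 1 = 6.09.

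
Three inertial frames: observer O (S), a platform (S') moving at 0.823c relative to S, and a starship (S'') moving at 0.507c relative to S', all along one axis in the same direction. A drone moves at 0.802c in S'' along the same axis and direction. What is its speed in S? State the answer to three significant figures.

Compose velocities in two stages. Stage 1 (into S'): u₁ = (0.802+0.507)/(1+0.802×0.507) = 0.9306.
Stage 2 (into S): u = (0.9306+0.823)/(1+0.9306×0.823) = 0.99304, so the speed is 0.993c.

0.993c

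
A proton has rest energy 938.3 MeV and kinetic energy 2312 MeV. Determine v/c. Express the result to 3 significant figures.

K = (γ−1)mc², so γ = 1 + 2312/938.3 = 3.464.
Then v/c = √(1 − γ⁻²) = √(1 − 0.0833382) = √0.9166618 = 0.957.

0.957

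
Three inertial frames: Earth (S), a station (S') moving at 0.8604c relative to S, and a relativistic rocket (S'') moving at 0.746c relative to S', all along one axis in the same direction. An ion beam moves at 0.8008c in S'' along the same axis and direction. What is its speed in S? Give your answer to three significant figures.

Compose velocities in two stages. Stage 1 (into S'): u₁ = (0.8008+0.746)/(1+0.8008×0.746) = 0.96833.
Stage 2 (into S): u = (0.96833+0.8604)/(1+0.96833×0.8604) = 0.99759, so the speed is 0.998c.

0.998c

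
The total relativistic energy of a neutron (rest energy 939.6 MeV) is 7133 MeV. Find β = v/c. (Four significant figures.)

γ = E/(mc²) = 7133/939.6 = 7.5915.
β = √(1 − 1/γ²) = √(1 − 0.0173518) = √0.9826482 = 0.9913.

0.9913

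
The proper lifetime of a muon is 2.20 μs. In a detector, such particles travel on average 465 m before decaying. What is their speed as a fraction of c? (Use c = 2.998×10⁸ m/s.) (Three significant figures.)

0.576c

Let x = d/(cτ) = 465.0 m / (2.998×10⁸ m/s × 2.200×10^-6 s) = 0.70502. Since d = βγcτ, x = βγ = β/√(1−β²).
Solving: β² = x²/(1+x²) = 0.497053/1.497053 = 0.332021, so β = 0.576.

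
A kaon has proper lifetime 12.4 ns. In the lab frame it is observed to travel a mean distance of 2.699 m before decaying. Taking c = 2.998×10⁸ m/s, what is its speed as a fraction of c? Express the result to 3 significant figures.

0.588c

Lab distance = (lab lifetime)·v = γτ·βc, so βγ = d/(cτ) = 2.699/(2.998×10⁸ × 1.240×10^-8) = 0.72602.
With βγ = 0.72602: γ² = 1 + (βγ)² = 1.527105, and β = (βγ)/γ = 0.72602/1.23576 = 0.588.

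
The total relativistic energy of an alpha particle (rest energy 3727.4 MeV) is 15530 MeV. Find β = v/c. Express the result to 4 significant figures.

Total energy E = γmc² gives γ = 15530/3727.4 = 4.1664.
Hence β = √(1 − 1/γ²) = √(1 − 0.0576074) = √0.9423926 = 0.9708.

0.9708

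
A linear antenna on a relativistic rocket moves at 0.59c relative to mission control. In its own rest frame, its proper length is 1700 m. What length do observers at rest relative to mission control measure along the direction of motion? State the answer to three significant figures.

With β = 0.59, γ = 1/√(1 − 0.59²) = 1/√0.6519 = 1.2385.
Length contraction: L = L₀/γ = 1700/1.2385 = 1370 m.

1370 m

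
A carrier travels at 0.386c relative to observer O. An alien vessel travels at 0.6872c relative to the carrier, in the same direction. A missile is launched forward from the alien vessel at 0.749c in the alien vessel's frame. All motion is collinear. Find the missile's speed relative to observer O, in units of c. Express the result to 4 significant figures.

First combine the missile and alien vessel (S''→S'): u₁ = (0.749 + 0.6872)/(1 + 0.749×0.6872) = 1.4362/1.5147128 = 0.94817.
Then combine with the carrier (S'→S): u = (0.94817 + 0.386)/(1 + 0.94817×0.386) = 1.33417/1.36599362 = 0.9767.

0.9767c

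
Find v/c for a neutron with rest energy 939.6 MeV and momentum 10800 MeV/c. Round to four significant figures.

0.9962

βγ = pc/(mc²) = 10800/939.6 = 11.494.
Since γ² = 1 + (βγ)² = 133.112, γ = √133.112 = 11.5374, and β = (βγ)/γ = 11.494/11.5374 = 0.9962.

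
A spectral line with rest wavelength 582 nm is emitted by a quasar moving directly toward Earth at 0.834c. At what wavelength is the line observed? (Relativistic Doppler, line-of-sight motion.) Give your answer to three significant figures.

175 nm

Relativistic Doppler for wavelength: λ_obs = λ_src · √((1−β)/(1+β)).
With β = 0.834: factor = √(0.166/1.834) = 0.30085.
λ_obs = 582 × 0.30085 = 175 nm.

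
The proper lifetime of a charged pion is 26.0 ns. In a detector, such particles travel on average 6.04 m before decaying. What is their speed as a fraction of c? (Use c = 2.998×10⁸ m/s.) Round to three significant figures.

d = βγcτ ⇒ βγ = d/(cτ) = 6.040 m / (7.7948 m) = 0.77488.
β = (βγ)/√(1+(βγ)²) = 0.77488/√1.600439 = 0.613.

0.613c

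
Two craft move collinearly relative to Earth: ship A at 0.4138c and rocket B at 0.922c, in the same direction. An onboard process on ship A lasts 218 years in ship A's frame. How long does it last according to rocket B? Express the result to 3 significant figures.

383 years

Speed of ship A in rocket B's frame: u = (v_A − v_B)/(1 − v_A v_B/c²) = (0.4138 − 0.922)/(1 − 0.4138×0.922) = −0.5082/0.6184764 = −0.8217; |u| = 0.8217c.
γ for this relative speed: γ = 1/√(1 − 0.675191) = 1.7546.
Ship A's interval is proper; time dilation gives Δt_B = γΔτ = 1.7546 × 218 years = 383 years.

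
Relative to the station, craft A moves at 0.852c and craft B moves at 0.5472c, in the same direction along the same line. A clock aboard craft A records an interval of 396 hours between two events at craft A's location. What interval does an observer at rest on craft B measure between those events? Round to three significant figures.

Transform craft A's velocity into craft B's frame: (0.852 − 0.5472)/(1 − 0.852·0.5472) = 0.3048/0.5337856, so the relative speed is 0.57102c.
At |u| = 0.57102c, γ = (1 − 0.326064)^(−1/2) = 1.2181.
The clock on craft A records proper time, so craft B measures Δt = γΔτ = 1.2181 × 396 = 482 hours.

482 hours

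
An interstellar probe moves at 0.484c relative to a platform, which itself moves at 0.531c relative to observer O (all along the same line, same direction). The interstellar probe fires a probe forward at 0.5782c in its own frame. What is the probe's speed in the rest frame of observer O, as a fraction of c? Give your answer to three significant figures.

0.945c

Apply u = (u'+v)/(1+u'v) twice. Probe in the platform frame: (0.5782+0.484)/(1+0.5782·0.484) = 1.0622/1.2798488 = 0.82994c.
That velocity, transformed to the rest frame of observer O: (0.82994+0.531)/(1+0.82994·0.531) = 1.36094/1.44069814 = 0.94464c.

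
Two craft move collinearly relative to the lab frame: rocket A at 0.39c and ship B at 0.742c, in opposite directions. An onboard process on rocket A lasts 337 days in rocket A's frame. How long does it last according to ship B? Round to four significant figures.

Transform rocket A's velocity into ship B's frame: (0.39 + 0.742)/(1 + 0.39·0.742) = 1.132/1.28938, so the relative speed is 0.87794c.
At |u| = 0.87794c, γ = (1 − 0.770779)^(−1/2) = 2.0887.
The clock on rocket A records proper time, so ship B measures Δt = γΔτ = 2.0887 × 337 = 703.9 days.

703.9 days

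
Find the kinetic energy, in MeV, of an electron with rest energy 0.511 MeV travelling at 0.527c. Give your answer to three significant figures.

β² = 0.277729, so γ = 1/√0.722271 = 1.17666.
Kinetic energy: K = (γ − 1)mc² = (1.17666 − 1) × 0.511 MeV = 0.17666 × 0.511 = 0.0903 MeV.

0.0903 MeV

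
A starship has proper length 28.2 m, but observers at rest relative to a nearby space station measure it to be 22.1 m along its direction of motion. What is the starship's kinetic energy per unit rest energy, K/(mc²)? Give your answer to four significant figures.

0.2760

From L = L₀/γ: γ = 28.2/22.1 = 1.27602.
K/(mc²) = γ − 1 = 1.27602 − 1 = 0.2760.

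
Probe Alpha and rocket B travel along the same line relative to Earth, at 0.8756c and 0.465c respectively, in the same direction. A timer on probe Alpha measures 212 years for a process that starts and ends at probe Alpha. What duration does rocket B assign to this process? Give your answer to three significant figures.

Speed of probe Alpha in rocket B's frame: u = (v_A − v_B)/(1 − v_A v_B/c²) = (0.8756 − 0.465)/(1 − 0.8756×0.465) = 0.4106/0.592846 = 0.69259; |u| = 0.69259c.
γ for this relative speed: γ = 1/√(1 − 0.479681) = 1.3863.
The clock on probe Alpha records proper time, so rocket B measures Δt = γΔτ = 1.3863 × 212 = 294 years.

294 years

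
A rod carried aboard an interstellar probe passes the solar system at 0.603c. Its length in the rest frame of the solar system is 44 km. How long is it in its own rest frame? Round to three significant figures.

55.2 km

Lorentz factor: γ = (1 − 0.363609)^(−1/2) = 1.2535.
Proper length: L₀ = γ·L = 1.2535 × 44 = 55.2 km.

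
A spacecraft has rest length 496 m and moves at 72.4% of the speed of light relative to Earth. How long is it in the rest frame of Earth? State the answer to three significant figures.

342 m

β² = 0.524176, so γ = 1/√0.475824 = 1.4497.
Length contraction: L = L₀/γ = 496/1.4497 = 342 m.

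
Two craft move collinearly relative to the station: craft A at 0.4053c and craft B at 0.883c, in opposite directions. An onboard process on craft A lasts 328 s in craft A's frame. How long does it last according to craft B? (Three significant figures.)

1040 s

The velocity of craft A relative to craft B is (0.4053 + 0.883)c / (1 + 0.4053×0.883) = 0.94876c; relative speed 0.94876c.
γ for this relative speed: γ = 1/√(1 − 0.900146) = 3.1646.
Craft A's interval is proper; time dilation gives Δt_B = γΔτ = 3.1646 × 328 s = 1040 s.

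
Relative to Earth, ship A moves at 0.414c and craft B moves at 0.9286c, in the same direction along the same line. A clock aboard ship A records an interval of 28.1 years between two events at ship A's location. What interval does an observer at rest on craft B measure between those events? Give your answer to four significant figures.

51.21 years

Transform ship A's velocity into craft B's frame: (0.414 − 0.9286)/(1 − 0.414·0.9286) = −0.5146/0.6155596, so the relative speed is 0.83599c.
At |u| = 0.83599c, γ = (1 − 0.698879)^(−1/2) = 1.8223.
The clock on ship A records proper time, so craft B measures Δt = γΔτ = 1.8223 × 28.1 = 51.21 years.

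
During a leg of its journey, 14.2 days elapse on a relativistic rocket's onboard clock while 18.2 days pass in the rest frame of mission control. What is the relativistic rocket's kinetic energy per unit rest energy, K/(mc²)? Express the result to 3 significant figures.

0.282

From Δt = γΔτ: γ = 18.2/14.2 = 1.28169.
K/(mc²) = γ − 1 = 1.28169 − 1 = 0.282.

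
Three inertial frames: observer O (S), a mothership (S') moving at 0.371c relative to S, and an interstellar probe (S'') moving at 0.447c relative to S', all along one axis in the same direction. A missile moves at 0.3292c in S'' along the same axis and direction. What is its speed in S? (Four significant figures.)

Compose velocities in two stages. Stage 1 (into S'): u₁ = (0.3292+0.447)/(1+0.3292×0.447) = 0.67663.
Stage 2 (into S): u = (0.67663+0.371)/(1+0.67663×0.371) = 0.83741, so the speed is 0.8374c.

0.8374c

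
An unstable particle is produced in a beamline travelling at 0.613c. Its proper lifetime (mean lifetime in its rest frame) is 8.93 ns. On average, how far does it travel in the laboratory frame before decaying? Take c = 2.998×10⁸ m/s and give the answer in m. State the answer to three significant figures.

γ = 1/√(1 − β²) = 1/√(1 − 0.375769) = 1/√0.624231 = 1/0.790083 = 1.2657.
Lab-frame lifetime: Δt = γτ = 1.2657 × 8.93 ns = 11.303 ns.
Distance: d = vΔt = 0.613 × 2.998×10⁸ m/s × 1.1303×10^-8 s = 2.08 m.

2.08 m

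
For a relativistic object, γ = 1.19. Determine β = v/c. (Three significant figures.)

β = √(1 − 1/γ²) = √(1 − 1/1.4161) = √0.293835 = 0.542.

0.542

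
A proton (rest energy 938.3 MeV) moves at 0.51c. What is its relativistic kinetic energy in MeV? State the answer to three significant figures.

β² = 0.2601, so γ = 1/√0.7399 = 1.16255.
Kinetic energy: K = (γ − 1)mc² = (1.16255 − 1) × 938.3 MeV = 0.16255 × 938.3 = 153 MeV.

153 MeV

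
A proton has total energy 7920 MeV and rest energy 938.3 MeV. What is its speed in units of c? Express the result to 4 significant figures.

Total energy E = γmc² gives γ = 7920/938.3 = 8.4408.
Hence β = √(1 − 1/γ²) = √(1 − 0.0140357) = √0.9859643 = 0.9930.

0.9930c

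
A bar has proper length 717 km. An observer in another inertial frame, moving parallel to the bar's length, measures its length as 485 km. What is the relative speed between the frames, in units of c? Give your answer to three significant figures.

0.737c

Length contraction gives γ = L₀/L = 717/485 = 1.4784.
β = √(1 − 1/γ²) = √0.542474 = 0.737.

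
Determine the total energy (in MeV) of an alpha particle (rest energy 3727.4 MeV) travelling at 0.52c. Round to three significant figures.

γ = 1/√(1 − β²) = 1/√(1 − 0.2704) = 1/√0.7296 = 1/0.854166 = 1.1707.
Total energy: E = γmc² = 1.1707 × 3727.4 MeV = 4360 MeV.

4360 MeV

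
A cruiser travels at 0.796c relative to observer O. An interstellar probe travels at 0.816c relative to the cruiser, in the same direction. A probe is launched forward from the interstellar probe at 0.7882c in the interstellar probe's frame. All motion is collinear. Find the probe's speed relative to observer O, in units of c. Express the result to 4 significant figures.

First combine the probe and interstellar probe (S''→S'): u₁ = (0.7882 + 0.816)/(1 + 0.7882×0.816) = 1.6042/1.6431712 = 0.97628.
Then combine with the cruiser (S'→S): u = (0.97628 + 0.796)/(1 + 0.97628×0.796) = 1.77228/1.77711888 = 0.99728.

0.9973c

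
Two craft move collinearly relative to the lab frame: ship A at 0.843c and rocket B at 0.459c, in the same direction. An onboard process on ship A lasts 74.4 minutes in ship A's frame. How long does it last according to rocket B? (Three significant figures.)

Transform ship A's velocity into rocket B's frame: (0.843 − 0.459)/(1 − 0.843·0.459) = 0.384/0.613063, so the relative speed is 0.62636c.
γ for this relative speed: γ = 1/√(1 − 0.392327) = 1.2828.
The clock on ship A records proper time, so rocket B measures Δt = γΔτ = 1.2828 × 74.4 = 95.4 minutes.

95.4 minutes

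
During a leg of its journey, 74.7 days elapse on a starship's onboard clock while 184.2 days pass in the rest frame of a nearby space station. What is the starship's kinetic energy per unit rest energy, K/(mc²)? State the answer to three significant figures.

The time-dilation ratio gives γ = 184.2/74.7 = 2.46586.
K/(mc²) = γ − 1 = 2.46586 − 1 = 1.47.

1.47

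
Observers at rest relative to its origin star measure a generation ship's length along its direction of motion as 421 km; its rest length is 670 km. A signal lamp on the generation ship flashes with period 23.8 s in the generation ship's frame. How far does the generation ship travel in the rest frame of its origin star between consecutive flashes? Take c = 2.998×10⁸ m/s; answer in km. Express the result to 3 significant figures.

From L = L₀/γ: γ = 670/421 = 1.59145.
β = √(1 − 1/γ²) = 0.77792. Lab-frame period = γτ = 1.59145×23.8 s = 37.877 s. Distance = βc × γτ = 0.77792 × 2.998×10⁸ m/s × 37.877 s = 8.8337×10^9 m = 8.83×10^6 km.

8.83×10^6 km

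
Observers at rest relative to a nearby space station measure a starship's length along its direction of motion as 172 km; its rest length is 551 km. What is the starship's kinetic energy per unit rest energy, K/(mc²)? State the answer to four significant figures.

2.203

From L = L₀/γ: γ = 551/172 = 3.20349.
Since K = (γ−1)mc², K/(mc²) = 3.20349 − 1 = 2.203.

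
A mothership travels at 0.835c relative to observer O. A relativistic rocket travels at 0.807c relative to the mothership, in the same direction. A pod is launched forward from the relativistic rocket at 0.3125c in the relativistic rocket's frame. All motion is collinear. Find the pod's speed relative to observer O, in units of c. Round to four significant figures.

0.9900c

First combine the pod and relativistic rocket (S''→S'): u₁ = (0.3125 + 0.807)/(1 + 0.3125×0.807) = 1.1195/1.2521875 = 0.89404.
Then combine with the mothership (S'→S): u = (0.89404 + 0.835)/(1 + 0.89404×0.835) = 1.72904/1.7465234 = 0.98999.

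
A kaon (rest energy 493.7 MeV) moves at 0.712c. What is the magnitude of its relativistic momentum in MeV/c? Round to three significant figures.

501 MeV/c

γ = 1/√(1 − β²) = 1/√(1 − 0.506944) = 1/√0.493056 = 1/0.702179 = 1.4241.
Momentum: p = γβ·mc = 1.4241 × 0.712 × 493.7 MeV/c = 501 MeV/c.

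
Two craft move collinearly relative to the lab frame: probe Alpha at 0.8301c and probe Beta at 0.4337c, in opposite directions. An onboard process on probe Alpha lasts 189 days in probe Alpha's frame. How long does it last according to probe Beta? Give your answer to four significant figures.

The velocity of probe Alpha relative to probe Beta is (0.8301 + 0.4337)c / (1 + 0.8301×0.4337) = 0.92925c; relative speed 0.92925c.
At |u| = 0.92925c, γ = (1 − 0.863506)^(−1/2) = 2.7067.
Probe Alpha's interval is proper; time dilation gives Δt_B = γΔτ = 2.7067 × 189 days = 511.6 days.

511.6 days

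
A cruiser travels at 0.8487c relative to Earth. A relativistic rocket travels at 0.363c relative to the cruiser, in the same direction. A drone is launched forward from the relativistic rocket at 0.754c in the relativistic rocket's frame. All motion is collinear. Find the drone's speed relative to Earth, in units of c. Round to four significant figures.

0.9893c

Compose velocities in two stages. Stage 1 (into S'): u₁ = (0.754+0.363)/(1+0.754×0.363) = 0.87697.
Stage 2 (into S): u = (0.87697+0.8487)/(1+0.87697×0.8487) = 0.98933, so the speed is 0.9893c.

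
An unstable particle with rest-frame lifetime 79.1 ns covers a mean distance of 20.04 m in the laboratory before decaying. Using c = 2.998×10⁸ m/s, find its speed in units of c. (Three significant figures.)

Let x = d/(cτ) = 20.04 m / (2.998×10⁸ m/s × 7.910×10^-8 s) = 0.84506. Since d = βγcτ, x = βγ = β/√(1−β²).
Solving: β² = x²/(1+x²) = 0.714126/1.714126 = 0.416612, so β = 0.645.

0.645c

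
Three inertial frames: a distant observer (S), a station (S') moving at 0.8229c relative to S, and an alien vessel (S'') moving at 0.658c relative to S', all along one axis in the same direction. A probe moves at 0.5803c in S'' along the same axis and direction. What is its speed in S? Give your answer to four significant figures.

First combine the probe and alien vessel (S''→S'): u₁ = (0.5803 + 0.658)/(1 + 0.5803×0.658) = 1.2383/1.3818374 = 0.89613.
Then combine with the station (S'→S): u = (0.89613 + 0.8229)/(1 + 0.89613×0.8229) = 1.71903/1.737425377 = 0.98941.

0.9894c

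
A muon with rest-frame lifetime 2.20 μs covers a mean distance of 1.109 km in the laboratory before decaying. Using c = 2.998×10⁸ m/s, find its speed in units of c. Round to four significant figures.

0.8595c

d = βγcτ ⇒ βγ = d/(cτ) = 1109 m / (659.56 m) = 1.6814.
β = (βγ)/√(1+(βγ)²) = 1.6814/√3.82711 = 0.8595.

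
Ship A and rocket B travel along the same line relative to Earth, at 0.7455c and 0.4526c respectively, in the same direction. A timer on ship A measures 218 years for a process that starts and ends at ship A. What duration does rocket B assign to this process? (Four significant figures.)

The velocity of ship A relative to rocket B is (0.7455 − 0.4526)c / (1 − 0.7455×0.4526) = 0.44206c; relative speed 0.44206c.
γ for this relative speed: γ = 1/√(1 − 0.195417) = 1.1148.
Ship A's interval is proper; time dilation gives Δt_B = γΔτ = 1.1148 × 218 years = 243.0 years.

243.0 years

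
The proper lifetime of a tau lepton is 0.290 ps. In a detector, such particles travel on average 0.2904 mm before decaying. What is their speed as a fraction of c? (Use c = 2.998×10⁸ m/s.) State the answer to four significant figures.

Let x = d/(cτ) = 2.904×10^-4 m / (2.998×10⁸ m/s × 2.900×10^-13 s) = 3.3402. Since d = βγcτ, x = βγ = β/√(1−β²).
Solving: β² = x²/(1+x²) = 11.1569/12.1569 = 0.917742, so β = 0.9580.

0.9580c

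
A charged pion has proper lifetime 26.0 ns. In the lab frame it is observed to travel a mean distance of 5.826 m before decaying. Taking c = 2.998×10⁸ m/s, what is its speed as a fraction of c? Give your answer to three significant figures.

Lab distance = (lab lifetime)·v = γτ·βc, so βγ = d/(cτ) = 5.826/(2.998×10⁸ × 2.600×10^-8) = 0.74742.
With βγ = 0.74742: γ² = 1 + (βγ)² = 1.558637, and β = (βγ)/γ = 0.74742/1.24845 = 0.599.

0.599c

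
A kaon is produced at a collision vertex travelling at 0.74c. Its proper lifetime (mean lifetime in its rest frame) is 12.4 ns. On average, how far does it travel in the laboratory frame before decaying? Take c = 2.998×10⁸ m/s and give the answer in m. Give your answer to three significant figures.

4.09 m

With β = 0.74, γ = 1/√(1 − 0.74²) = 1/√0.4524 = 1.4868.
Lab-frame lifetime: Δt = γτ = 1.4868 × 12.4 ns = 18.436 ns.
Distance: d = vΔt = 0.74 × 2.998×10⁸ m/s × 1.8436×10^-8 s = 4.09 m.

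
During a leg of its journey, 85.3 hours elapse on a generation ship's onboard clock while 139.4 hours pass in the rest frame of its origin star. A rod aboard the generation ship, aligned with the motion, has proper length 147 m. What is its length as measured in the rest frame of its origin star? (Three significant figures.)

90.0 m

The time-dilation ratio gives γ = 139.4/85.3 = 1.63423.
L = L₀/γ = 147/1.63423 = 90.0 m.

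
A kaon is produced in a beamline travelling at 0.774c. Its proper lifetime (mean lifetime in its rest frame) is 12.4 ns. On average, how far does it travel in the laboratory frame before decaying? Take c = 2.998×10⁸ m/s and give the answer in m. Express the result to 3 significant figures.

γ = 1/√(1 − β²) = 1/√(1 − 0.599076) = 1/√0.400924 = 1/0.633186 = 1.5793.
Lab-frame lifetime: Δt = γτ = 1.5793 × 12.4 ns = 19.583 ns.
Distance: d = vΔt = 0.774 × 2.998×10⁸ m/s × 1.9583×10^-8 s = 4.54 m.

4.54 m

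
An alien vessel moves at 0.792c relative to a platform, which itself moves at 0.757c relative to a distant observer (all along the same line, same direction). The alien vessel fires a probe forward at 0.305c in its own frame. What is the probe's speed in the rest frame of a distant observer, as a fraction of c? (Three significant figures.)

0.983c

Apply u = (u'+v)/(1+u'v) twice. Probe in the platform frame: (0.305+0.792)/(1+0.305·0.792) = 1.097/1.24156 = 0.88357c.
That velocity, transformed to the rest frame of a distant observer: (0.88357+0.757)/(1+0.88357·0.757) = 1.64057/1.66886249 = 0.98305c.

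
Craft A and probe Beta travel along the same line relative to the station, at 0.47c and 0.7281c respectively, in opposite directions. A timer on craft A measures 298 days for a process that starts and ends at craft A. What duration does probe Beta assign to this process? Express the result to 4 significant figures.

661.1 days

Speed of craft A in probe Beta's frame: u = (v_A + v_B)/(1 + v_A v_B/c²) = (0.47 + 0.7281)/(1 + 0.47×0.7281) = 1.1981/1.342207 = 0.89263; |u| = 0.89263c.
At |u| = 0.89263c, γ = (1 − 0.796788)^(−1/2) = 2.2183.
The clock on craft A records proper time, so probe Beta measures Δt = γΔτ = 2.2183 × 298 = 661.1 days.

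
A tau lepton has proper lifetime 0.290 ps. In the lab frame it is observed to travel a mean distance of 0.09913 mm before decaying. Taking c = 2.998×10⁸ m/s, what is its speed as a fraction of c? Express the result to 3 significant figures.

0.752c

Let x = d/(cτ) = 9.913×10^-5 m / (2.998×10⁸ m/s × 2.900×10^-13 s) = 1.1402. Since d = βγcτ, x = βγ = β/√(1−β²).
Solving: β² = x²/(1+x²) = 1.30006/2.30006 = 0.565229, so β = 0.752.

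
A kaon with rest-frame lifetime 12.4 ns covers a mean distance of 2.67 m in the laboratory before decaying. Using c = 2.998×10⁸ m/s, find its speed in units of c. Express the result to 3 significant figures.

0.583c

Lab distance = (lab lifetime)·v = γτ·βc, so βγ = d/(cτ) = 2.670/(2.998×10⁸ × 1.240×10^-8) = 0.71822.
With βγ = 0.71822: γ² = 1 + (βγ)² = 1.51584, and β = (βγ)/γ = 0.71822/1.23119 = 0.583.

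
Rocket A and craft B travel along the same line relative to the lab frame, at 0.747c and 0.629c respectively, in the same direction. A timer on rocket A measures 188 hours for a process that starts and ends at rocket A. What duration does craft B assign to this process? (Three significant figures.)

Speed of rocket A in craft B's frame: u = (v_A − v_B)/(1 − v_A v_B/c²) = (0.747 − 0.629)/(1 − 0.747×0.629) = 0.118/0.530137 = 0.22258; |u| = 0.22258c.
At |u| = 0.22258c, γ = (1 − 0.0495419)^(−1/2) = 1.0257.
Rocket A's interval is proper; time dilation gives Δt_B = γΔτ = 1.0257 × 188 hours = 193 hours.

193 hours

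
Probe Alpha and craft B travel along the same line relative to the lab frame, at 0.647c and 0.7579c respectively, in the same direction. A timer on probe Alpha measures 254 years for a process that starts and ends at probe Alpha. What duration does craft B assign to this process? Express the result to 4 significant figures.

260.2 years

Transform probe Alpha's velocity into craft B's frame: (0.647 − 0.7579)/(1 − 0.647·0.7579) = −0.1109/0.5096387, so the relative speed is 0.21761c.
At |u| = 0.21761c, γ = (1 − 0.0473541)^(−1/2) = 1.0246.
Probe Alpha's interval is proper; time dilation gives Δt_B = γΔτ = 1.0246 × 254 years = 260.2 years.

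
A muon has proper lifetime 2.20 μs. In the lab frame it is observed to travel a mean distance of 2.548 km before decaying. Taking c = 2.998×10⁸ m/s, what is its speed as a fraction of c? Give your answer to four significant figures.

0.9681c

d = βγcτ ⇒ βγ = d/(cτ) = 2548 m / (659.56 m) = 3.8632.
β = (βγ)/√(1+(βγ)²) = 3.8632/√15.9243 = 0.9681.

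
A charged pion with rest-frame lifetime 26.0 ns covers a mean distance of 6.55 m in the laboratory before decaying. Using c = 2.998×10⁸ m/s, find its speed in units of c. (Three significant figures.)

0.643c

Let x = d/(cτ) = 6.550 m / (2.998×10⁸ m/s × 2.600×10^-8 s) = 0.8403. Since d = βγcτ, x = βγ = β/√(1−β²).
Solving: β² = x²/(1+x²) = 0.706104/1.706104 = 0.413869, so β = 0.643.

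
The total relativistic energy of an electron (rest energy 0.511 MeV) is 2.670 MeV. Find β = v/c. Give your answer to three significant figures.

0.982

γ = E/(mc²) = 2.670/0.511 = 5.225.
β = √(1 − 1/γ²) = √(1 − 0.0366292) = √0.9633708 = 0.982.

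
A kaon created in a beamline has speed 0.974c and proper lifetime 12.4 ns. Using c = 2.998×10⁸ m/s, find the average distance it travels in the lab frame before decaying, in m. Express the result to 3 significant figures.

16.0 m

β² = 0.948676, so γ = 1/√0.051324 = 4.4141.
Lab-frame lifetime: Δt = γτ = 4.4141 × 12.4 ns = 54.735 ns.
Distance: d = vΔt = 0.974 × 2.998×10⁸ m/s × 5.4735×10^-8 s = 16.0 m.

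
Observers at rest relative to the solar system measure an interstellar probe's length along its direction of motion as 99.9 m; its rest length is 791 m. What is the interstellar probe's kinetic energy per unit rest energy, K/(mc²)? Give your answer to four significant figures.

6.918

From L = L₀/γ: γ = 791/99.9 = 7.91792.
Since K = (γ−1)mc², K/(mc²) = 7.91792 − 1 = 6.918.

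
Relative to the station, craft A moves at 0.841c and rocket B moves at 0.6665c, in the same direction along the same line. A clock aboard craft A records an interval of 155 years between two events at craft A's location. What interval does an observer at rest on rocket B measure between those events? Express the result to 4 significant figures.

Speed of craft A in rocket B's frame: u = (v_A − v_B)/(1 − v_A v_B/c²) = (0.841 − 0.6665)/(1 − 0.841×0.6665) = 0.1745/0.4394735 = 0.39707; |u| = 0.39707c.
At |u| = 0.39707c, γ = (1 − 0.157665)^(−1/2) = 1.0896.
The clock on craft A records proper time, so rocket B measures Δt = γΔτ = 1.0896 × 155 = 168.9 years.

168.9 years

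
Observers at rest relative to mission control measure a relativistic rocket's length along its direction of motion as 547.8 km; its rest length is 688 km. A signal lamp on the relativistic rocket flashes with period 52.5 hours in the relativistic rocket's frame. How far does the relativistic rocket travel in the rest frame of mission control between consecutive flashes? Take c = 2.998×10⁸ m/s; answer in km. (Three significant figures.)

γ = L₀/L = 688/547.8 = 1.25593.
β = √(1 − 1/γ²) = 0.605. Lab-frame period = γτ = 1.25593×52.5 hours = 65.936 hours. Distance = βc × γτ = 0.605 × 2.998×10⁸ m/s × 237369.6 s = 4.3054×10^13 m = 4.31×10^10 km.

4.31×10^10 km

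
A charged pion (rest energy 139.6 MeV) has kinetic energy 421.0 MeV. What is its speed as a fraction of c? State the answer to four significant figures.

0.9685c

K = (γ−1)mc², so γ = 1 + 421.0/139.6 = 4.0158.
Then v/c = √(1 − γ⁻²) = √(1 − 0.0620092) = √0.9379908 = 0.9685.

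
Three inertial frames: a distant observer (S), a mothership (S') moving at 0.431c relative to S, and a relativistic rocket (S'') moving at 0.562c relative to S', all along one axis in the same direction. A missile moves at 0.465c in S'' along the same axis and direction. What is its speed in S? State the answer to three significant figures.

Apply u = (u'+v)/(1+u'v) twice. Missile in the mothership frame: (0.465+0.562)/(1+0.465·0.562) = 1.027/1.26133 = 0.81422c.
That velocity, transformed to the rest frame of a distant observer: (0.81422+0.431)/(1+0.81422·0.431) = 1.24522/1.35092882 = 0.92175c.

0.922c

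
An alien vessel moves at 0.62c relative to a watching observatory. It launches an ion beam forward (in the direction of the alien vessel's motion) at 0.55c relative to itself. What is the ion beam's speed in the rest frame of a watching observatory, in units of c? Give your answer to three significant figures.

Relativistic velocity addition: u = (u' + v)/(1 + u'v/c²), with u' = 0.55c and v = 0.62c.
Numerator: 0.55 + 0.62 = 1.17. Denominator: 1 + (0.55)(0.62) = 1.341.
u = 1.17/1.341 = 0.87248, so the speed is 0.872c.

0.872c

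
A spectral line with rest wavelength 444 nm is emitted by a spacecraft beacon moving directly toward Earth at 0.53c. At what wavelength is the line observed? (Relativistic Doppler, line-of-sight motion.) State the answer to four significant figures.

Relativistic Doppler for wavelength: λ_obs = λ_src · √((1−β)/(1+β)).
With β = 0.53: factor = √(0.47/1.53) = 0.55425.
λ_obs = 444 × 0.55425 = 246.1 nm.

246.1 nm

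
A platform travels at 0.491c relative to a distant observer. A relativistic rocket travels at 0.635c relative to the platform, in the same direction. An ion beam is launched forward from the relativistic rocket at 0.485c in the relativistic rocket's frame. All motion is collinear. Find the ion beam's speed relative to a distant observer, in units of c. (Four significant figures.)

First combine the ion beam and relativistic rocket (S''→S'): u₁ = (0.485 + 0.635)/(1 + 0.485×0.635) = 1.12/1.307975 = 0.85629.
Then combine with the platform (S'→S): u = (0.85629 + 0.491)/(1 + 0.85629×0.491) = 1.34729/1.42043839 = 0.9485.

0.9485c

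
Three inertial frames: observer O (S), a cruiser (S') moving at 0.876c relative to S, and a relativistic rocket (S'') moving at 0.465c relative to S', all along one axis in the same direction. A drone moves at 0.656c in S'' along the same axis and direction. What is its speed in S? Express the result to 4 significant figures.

0.9900c

Compose velocities in two stages. Stage 1 (into S'): u₁ = (0.656+0.465)/(1+0.656×0.465) = 0.85898.
Stage 2 (into S): u = (0.85898+0.876)/(1+0.85898×0.876) = 0.99002, so the speed is 0.9900c.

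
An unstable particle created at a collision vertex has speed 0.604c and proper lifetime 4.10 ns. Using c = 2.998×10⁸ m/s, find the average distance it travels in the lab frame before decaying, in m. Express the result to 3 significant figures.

γ = 1/√(1 − β²) = 1/√(1 − 0.364816) = 1/√0.635184 = 1/0.796984 = 1.2547.
Lab-frame lifetime: Δt = γτ = 1.2547 × 4.10 ns = 5.1443 ns.
Distance: d = vΔt = 0.604 × 2.998×10⁸ m/s × 5.1443×10^-9 s = 0.932 m.

0.932 m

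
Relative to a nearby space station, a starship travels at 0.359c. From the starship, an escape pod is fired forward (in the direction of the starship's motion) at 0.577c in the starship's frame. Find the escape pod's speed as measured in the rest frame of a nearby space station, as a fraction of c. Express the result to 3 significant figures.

0.775c

Relativistic velocity addition: u = (u' + v)/(1 + u'v/c²), with u' = 0.577c and v = 0.359c.
Numerator: 0.577 + 0.359 = 0.936. Denominator: 1 + (0.577)(0.359) = 1.207143.
u = 0.936/1.207143 = 0.77538, so the speed is 0.775c.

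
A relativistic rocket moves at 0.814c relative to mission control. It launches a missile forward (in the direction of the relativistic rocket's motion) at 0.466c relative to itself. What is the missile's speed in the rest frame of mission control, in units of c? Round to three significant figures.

In units of c, u = (u' + v)/(1 + u'v) with u' = 0.466 and v = 0.814.
Numerator: 0.466 + 0.814 = 1.28. Denominator: 1 + (0.466)(0.814) = 1.379324.
u = 1.28/1.379324 = 0.92799, so the speed is 0.928c.

0.928c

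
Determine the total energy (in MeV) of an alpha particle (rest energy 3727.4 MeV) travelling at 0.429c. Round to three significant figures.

γ = 1/√(1 − β²) = 1/√(1 − 0.184041) = 1/√0.815959 = 1/0.903304 = 1.107.
Total energy: E = γmc² = 1.107 × 3727.4 MeV = 4130 MeV.

4130 MeV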